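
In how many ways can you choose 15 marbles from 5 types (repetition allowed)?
C(15+5-1, 5-1) = C(19, 4) = 3876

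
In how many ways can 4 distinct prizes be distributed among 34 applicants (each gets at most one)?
P(34,4) = 34!/(34-4)! = 1113024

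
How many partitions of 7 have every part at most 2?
Let r_j(i) = number of partitions of i into parts ≤ j, for i = 0..7. r_1(i) = 1 for all i; r_j(i) = r_{j-1}(i) + r_j(i-j). Rows j = 2..2: ≤2: 1 1 2 2 3 3 4 4. r_2(7) = 4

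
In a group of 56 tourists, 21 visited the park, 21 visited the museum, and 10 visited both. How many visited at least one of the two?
|A∪B| = |A| + |B| - |A∩B| = 21 + 21 - 10 = 32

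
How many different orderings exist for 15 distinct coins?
15! = 1307674368000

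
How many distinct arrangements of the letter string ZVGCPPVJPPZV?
12! / (3! × 4! × 1! × 1! × 2! × 1!) = 1663200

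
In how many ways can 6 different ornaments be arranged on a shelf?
6! = 720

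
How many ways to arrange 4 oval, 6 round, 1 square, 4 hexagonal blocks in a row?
15! / (4! × 6! × 1! × 4!) = 3153150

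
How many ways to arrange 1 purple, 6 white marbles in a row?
7! / (1! × 6!) = 7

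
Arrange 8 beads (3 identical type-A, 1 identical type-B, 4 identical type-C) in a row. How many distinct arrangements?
8! / (3! × 1! × 4!) = 280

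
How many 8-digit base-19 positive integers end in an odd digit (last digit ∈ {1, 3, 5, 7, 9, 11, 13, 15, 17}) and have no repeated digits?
Last∈{1,3,5,7,9,11,13,15,17}. Last=0: 0. Last nonzero: 9×17×P(17,6) = 1363340160. Total = 1363340160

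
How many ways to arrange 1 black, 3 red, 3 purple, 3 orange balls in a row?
10! / (1! × 3! × 3! × 3!) = 16800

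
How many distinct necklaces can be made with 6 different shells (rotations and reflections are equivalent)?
(6-1)!/2 = 120/2 = 60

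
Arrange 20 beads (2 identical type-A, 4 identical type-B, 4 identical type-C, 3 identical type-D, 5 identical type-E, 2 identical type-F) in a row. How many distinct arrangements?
20! / (2! × 4! × 4! × 3! × 5! × 2!) = 1466593128000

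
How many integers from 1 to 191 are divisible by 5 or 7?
⌊191/5⌋ + ⌊191/7⌋ - ⌊191/35⌋ = 38 + 27 - 5 = 60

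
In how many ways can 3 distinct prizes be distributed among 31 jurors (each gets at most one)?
P(31,3) = 31!/(31-3)! = 26970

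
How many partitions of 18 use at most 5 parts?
By conjugation, equals partitions of 18 into parts ≤ 5. Let r_j(i) = number of partitions of i into parts ≤ j, for i = 0..18. r_1(i) = 1 for all i; r_j(i) = r_{j-1}(i) + r_j(i-j). Rows j = 2..5: ≤2: 1 1 2 2 3 3 4 4 5 5 6 6 7 7 8 8 9 9 10; ≤3: 1 1 2 3 4 5 7 8 10 12 14 16 19 21 24 27 30 33 37; ≤4: 1 1 2 3 5 6 9 11 15 18 23 27 34 39 47 54 64 72 84; ≤5: 1 1 2 3 5 7 10 13 18 23 30 37 47 57 70 84 101 119 141. r_5(18) = 141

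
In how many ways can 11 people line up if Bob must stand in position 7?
Fix one position: (11-1)! = 3628800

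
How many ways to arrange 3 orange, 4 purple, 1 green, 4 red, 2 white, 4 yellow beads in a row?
18! / (3! × 4! × 1! × 4! × 2! × 4!) = 38594556000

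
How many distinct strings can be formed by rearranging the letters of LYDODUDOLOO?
11! / (4! × 2! × 1! × 1! × 3!) = 138600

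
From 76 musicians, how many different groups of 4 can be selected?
C(76,4) = 76!/(4!×72!) = 1282975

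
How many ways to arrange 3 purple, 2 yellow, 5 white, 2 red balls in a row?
12! / (3! × 2! × 5! × 2!) = 166320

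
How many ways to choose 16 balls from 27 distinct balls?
C(27,16) = 27!/(16!×11!) = 13037895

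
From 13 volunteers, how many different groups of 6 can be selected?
C(13,6) = 13!/(6!×7!) = 1716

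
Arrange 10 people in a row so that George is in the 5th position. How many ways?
Fix one position: (10-1)! = 362880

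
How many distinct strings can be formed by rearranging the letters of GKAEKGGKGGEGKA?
14! / (2! × 4! × 6! × 2!) = 1261260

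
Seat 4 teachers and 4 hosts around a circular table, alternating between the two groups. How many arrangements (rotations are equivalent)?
Fix one of the teachers: (4-1)! ways for the remaining teachers, × 4! ways for the hosts = 6 × 24 = 144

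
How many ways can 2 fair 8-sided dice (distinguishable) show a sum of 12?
Coefficient of x^12 in (x + x² + ... + x^8)^2. By inclusion-exclusion on dice exceeding 8: Σ_j (-1)^j C(2,j)·C(12-1-8j, 1) = C(2,0)·C(11,1) - C(2,1)·C(3,1) = 1·11 - 2·3 = 5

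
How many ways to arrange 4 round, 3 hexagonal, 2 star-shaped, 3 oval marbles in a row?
12! / (4! × 3! × 2! × 3!) = 277200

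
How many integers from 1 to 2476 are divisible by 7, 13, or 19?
⌊2476/7⌋+⌊2476/13⌋+⌊2476/19⌋ - ⌊2476/91⌋-⌊2476/133⌋-⌊2476/247⌋ + ⌊2476/1729⌋ = 353+190+130 - 27-18-10 + 1 = 619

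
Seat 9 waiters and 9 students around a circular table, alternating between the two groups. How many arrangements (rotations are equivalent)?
Fix one of the waiters: (9-1)! ways for the remaining waiters, × 9! ways for the students = 40320 × 362880 = 14631321600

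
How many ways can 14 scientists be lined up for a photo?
14! = 87178291200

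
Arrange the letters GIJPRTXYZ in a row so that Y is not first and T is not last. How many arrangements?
By inclusion-exclusion: 9! - 2×(9-1)! + (9-2)! = 362880 - 80640 + 5040 = 287280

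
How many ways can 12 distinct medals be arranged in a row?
12! = 479001600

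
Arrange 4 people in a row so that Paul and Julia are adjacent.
Treat as block: (4-1)! × 2! = 6 × 2 = 12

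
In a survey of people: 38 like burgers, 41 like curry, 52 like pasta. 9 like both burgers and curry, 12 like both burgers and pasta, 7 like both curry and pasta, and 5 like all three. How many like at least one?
|A∪B∪C| = 38+41+52-9-12-7+5 = 108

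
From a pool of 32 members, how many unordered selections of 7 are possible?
C(32,7) = 32!/(7!×25!) = 3365856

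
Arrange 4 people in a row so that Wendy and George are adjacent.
Treat as block: (4-1)! × 2! = 6 × 2 = 12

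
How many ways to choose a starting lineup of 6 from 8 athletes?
C(8,6) = 8!/(6!×2!) = 28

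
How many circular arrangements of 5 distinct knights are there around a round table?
Circular: fix one position, arrange the rest. (5-1)! = 24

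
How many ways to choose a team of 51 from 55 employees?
C(55,51) = 55!/(51!×4!) = 341055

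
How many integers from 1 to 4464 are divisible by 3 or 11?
⌊4464/3⌋ + ⌊4464/11⌋ - ⌊4464/33⌋ = 1488 + 405 - 135 = 1758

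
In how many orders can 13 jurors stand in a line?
13! = 6227020800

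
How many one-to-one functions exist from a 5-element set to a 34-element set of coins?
P(34,5) = 34!/(34-5)! = 33390720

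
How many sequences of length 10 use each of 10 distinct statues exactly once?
10! = 3628800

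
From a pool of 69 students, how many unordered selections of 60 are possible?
C(69,60) = 69!/(60!×9!) = 56672074888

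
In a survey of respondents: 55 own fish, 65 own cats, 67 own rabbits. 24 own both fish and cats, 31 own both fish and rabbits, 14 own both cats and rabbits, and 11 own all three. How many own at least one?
|A∪B∪C| = 55+65+67-24-31-14+11 = 129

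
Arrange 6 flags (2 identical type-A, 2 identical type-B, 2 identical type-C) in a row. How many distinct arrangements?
6! / (2! × 2! × 2!) = 90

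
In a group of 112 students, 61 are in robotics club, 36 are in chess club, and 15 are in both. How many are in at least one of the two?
|A∪B| = |A| + |B| - |A∩B| = 61 + 36 - 15 = 82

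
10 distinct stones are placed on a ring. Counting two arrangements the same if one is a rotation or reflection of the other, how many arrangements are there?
(10-1)!/2 = 362880/2 = 181440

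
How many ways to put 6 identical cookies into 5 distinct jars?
C(6+5-1, 5-1) = C(10, 4) = 210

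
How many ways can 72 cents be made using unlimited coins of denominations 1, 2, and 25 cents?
Coefficient of x^72 in 1/(1-x^1) · 1/(1-x^2) · 1/(1-x^25). Case on j = number of 25-cent coins (j = 0..2); remainder r = 72 - 25j is made from {1,2} in ⌊r/2⌋+1 ways. r = 72, 47, 22 → 37 + 24 + 12 = 73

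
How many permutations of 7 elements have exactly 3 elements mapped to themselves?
Choose the 3 fixed points C(7,3) = 35, derange the rest: !4 = Σ_{j=0}^{4} (-1)^j·4!/j! = 24 - 24 + 12 - 4 + 1 = 9. Product = 35 × 9 = 315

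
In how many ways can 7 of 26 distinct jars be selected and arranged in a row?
P(26,7) = 26!/(26-7)! = 3315312000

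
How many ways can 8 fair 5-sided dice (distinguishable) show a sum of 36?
Coefficient of x^36 in (x + x² + ... + x^5)^8. By inclusion-exclusion on dice exceeding 5: Σ_j (-1)^j C(8,j)·C(36-1-5j, 7) = C(8,0)·C(35,7) - C(8,1)·C(30,7) + C(8,2)·C(25,7) - C(8,3)·C(20,7) + C(8,4)·C(15,7) - C(8,5)·C(10,7) = 1·6724520 - 8·2035800 + 28·480700 - 56·77520 + 70·6435 - 56·120 = 330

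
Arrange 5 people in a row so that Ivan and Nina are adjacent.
Treat as block: (5-1)! × 2! = 24 × 2 = 48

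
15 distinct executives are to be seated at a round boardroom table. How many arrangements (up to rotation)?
Circular: fix one position, arrange the rest. (15-1)! = 87178291200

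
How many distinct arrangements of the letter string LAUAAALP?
8! / (2! × 1! × 1! × 4!) = 840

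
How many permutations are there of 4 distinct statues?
4! = 24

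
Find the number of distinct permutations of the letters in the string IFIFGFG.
7! / (2! × 3! × 2!) = 210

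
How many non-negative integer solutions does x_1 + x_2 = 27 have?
C(27+2-1, 2-1) = C(28, 1) = 28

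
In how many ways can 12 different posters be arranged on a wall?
12! = 479001600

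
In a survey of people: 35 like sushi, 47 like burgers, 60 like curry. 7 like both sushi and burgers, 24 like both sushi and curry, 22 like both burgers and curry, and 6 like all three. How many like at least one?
|A∪B∪C| = 35+47+60-7-24-22+6 = 95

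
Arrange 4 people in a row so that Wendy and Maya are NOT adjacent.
Total - adjacent = 4! - (4-1)!×2 = 24 - 12 = 12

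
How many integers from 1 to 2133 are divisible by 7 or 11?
⌊2133/7⌋ + ⌊2133/11⌋ - ⌊2133/77⌋ = 304 + 193 - 27 = 470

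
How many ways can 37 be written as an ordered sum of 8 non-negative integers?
C(37+8-1, 8-1) = C(44, 7) = 38320568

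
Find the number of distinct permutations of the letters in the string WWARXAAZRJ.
10! / (1! × 2! × 1! × 3! × 1! × 2!) = 151200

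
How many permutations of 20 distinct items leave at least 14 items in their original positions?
Exactly j fixed points: C(20,j)·!(20-j); sum over j ≥ 14 (derangement numbers via !m = (m-1)·(!(m-1) + !(m-2)): !0..!6 = 1, 0, 1, 2, 9, 44, 265). Σ_{j=14}^{20} C(20,j)·!(20-j) = C(20,14)·!6 + C(20,15)·!5 + C(20,16)·!4 + C(20,17)·!3 + C(20,18)·!2 + C(20,19)·!1 + C(20,20)·!0 = 38760·265 + 15504·44 + 4845·9 + 1140·2 + 190·1 + 20·0 + 1·1 = 10999652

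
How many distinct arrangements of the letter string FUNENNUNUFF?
11! / (3! × 4! × 3! × 1!) = 46200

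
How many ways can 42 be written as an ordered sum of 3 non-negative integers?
C(42+3-1, 3-1) = C(44, 2) = 946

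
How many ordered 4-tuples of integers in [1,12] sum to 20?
Coefficient of x^20 in (x + x² + ... + x^12)^4. By inclusion-exclusion on dice exceeding 12: Σ_j (-1)^j C(4,j)·C(20-1-12j, 3) = C(4,0)·C(19,3) - C(4,1)·C(7,3) = 1·969 - 4·35 = 829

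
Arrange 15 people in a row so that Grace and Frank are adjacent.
Treat as block: (15-1)! × 2! = 87178291200 × 2 = 174356582400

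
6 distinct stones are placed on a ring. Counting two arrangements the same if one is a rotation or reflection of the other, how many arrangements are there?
(6-1)!/2 = 120/2 = 60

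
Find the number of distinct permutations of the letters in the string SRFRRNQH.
8! / (1! × 1! × 1! × 1! × 1! × 3!) = 6720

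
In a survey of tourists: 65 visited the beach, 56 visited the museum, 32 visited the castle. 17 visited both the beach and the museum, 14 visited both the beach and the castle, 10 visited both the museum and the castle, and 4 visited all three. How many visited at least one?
|A∪B∪C| = 65+56+32-17-14-10+4 = 116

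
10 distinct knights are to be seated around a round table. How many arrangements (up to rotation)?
Circular: fix one position, arrange the rest. (10-1)! = 362880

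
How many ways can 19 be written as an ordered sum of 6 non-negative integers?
C(19+6-1, 6-1) = C(24, 5) = 42504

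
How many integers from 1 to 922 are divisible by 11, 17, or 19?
⌊922/11⌋+⌊922/17⌋+⌊922/19⌋ - ⌊922/187⌋-⌊922/209⌋-⌊922/323⌋ + ⌊922/3553⌋ = 83+54+48 - 4-4-2 + 0 = 175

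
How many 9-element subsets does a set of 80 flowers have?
C(80,9) = 80!/(9!×71!) = 231900297200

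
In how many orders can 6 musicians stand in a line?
6! = 720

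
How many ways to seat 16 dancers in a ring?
Circular: fix one position, arrange the rest. (16-1)! = 1307674368000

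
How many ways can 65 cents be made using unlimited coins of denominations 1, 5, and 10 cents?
Coefficient of x^65 in 1/(1-x^1) · 1/(1-x^5) · 1/(1-x^10). Case on j = number of 10-cent coins (j = 0..6); remainder r = 65 - 10j is made from {1,5} in ⌊r/5⌋+1 ways. r = 65, 55, 45, 35, 25, 15, 5 → 14 + 12 + 10 + 8 + 6 + 4 + 2 = 56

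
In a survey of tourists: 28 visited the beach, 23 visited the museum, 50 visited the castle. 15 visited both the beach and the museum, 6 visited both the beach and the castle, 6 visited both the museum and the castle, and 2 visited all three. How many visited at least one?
|A∪B∪C| = 28+23+50-15-6-6+2 = 76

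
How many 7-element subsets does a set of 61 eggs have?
C(61,7) = 61!/(7!×54!) = 436270780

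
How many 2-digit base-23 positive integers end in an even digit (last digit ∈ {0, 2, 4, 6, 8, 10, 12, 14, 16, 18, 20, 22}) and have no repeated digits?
Last∈{0,2,4,6,8,10,12,14,16,18,20,22}. Last=0: 22. Last nonzero: 11×21×P(21,0) = 231. Total = 253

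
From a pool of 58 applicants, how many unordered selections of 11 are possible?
C(58,11) = 58!/(11!×47!) = 227692286640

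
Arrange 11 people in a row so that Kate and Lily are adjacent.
Treat as block: (11-1)! × 2! = 3628800 × 2 = 7257600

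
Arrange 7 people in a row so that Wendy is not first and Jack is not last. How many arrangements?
By inclusion-exclusion: 7! - 2×(7-1)! + (7-2)! = 5040 - 1440 + 120 = 3720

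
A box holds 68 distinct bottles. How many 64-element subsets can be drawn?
C(68,64) = 68!/(64!×4!) = 814385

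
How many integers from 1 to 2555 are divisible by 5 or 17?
⌊2555/5⌋ + ⌊2555/17⌋ - ⌊2555/85⌋ = 511 + 150 - 30 = 631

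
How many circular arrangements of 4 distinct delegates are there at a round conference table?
Circular: fix one position, arrange the rest. (4-1)! = 6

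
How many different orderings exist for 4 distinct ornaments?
4! = 24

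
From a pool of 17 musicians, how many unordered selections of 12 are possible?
C(17,12) = 17!/(12!×5!) = 6188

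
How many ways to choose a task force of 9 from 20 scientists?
C(20,9) = 20!/(9!×11!) = 167960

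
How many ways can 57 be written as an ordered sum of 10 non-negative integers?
C(57+10-1, 10-1) = C(66, 9) = 37014131440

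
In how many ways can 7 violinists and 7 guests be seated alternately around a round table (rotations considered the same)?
Fix one of the violinists: (7-1)! ways for the remaining violinists, × 7! ways for the guests = 720 × 5040 = 3628800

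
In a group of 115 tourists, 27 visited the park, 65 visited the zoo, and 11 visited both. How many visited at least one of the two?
|A∪B| = |A| + |B| - |A∩B| = 27 + 65 - 11 = 81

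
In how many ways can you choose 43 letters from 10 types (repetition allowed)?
C(43+10-1, 10-1) = C(52, 9) = 3679075400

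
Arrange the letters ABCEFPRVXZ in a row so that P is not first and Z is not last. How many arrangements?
By inclusion-exclusion: 10! - 2×(10-1)! + (10-2)! = 3628800 - 725760 + 40320 = 2943360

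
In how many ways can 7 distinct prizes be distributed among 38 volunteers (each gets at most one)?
P(38,7) = 38!/(38-7)! = 63606090240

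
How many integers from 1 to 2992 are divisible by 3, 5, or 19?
⌊2992/3⌋+⌊2992/5⌋+⌊2992/19⌋ - ⌊2992/15⌋-⌊2992/57⌋-⌊2992/95⌋ + ⌊2992/285⌋ = 997+598+157 - 199-52-31 + 10 = 1480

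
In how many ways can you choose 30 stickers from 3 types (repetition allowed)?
C(30+3-1, 3-1) = C(32, 2) = 496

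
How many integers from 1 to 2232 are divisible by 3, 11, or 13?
⌊2232/3⌋+⌊2232/11⌋+⌊2232/13⌋ - ⌊2232/33⌋-⌊2232/39⌋-⌊2232/143⌋ + ⌊2232/429⌋ = 744+202+171 - 67-57-15 + 5 = 983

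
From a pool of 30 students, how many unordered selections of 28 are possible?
C(30,28) = 30!/(28!×2!) = 435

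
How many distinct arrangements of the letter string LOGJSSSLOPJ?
11! / (1! × 2! × 2! × 3! × 1! × 2!) = 831600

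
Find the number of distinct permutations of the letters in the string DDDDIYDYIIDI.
12! / (6! × 2! × 4!) = 13860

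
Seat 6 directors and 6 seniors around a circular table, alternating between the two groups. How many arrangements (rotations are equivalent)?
Fix one of the directors: (6-1)! ways for the remaining directors, × 6! ways for the seniors = 120 × 720 = 86400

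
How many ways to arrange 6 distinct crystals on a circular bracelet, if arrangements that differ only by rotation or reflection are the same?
(6-1)!/2 = 120/2 = 60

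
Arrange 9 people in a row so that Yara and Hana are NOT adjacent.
Total - adjacent = 9! - (9-1)!×2 = 362880 - 80640 = 282240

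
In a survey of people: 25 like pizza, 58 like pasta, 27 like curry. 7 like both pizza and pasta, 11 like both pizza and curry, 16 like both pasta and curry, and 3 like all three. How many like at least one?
|A∪B∪C| = 25+58+27-7-11-16+3 = 79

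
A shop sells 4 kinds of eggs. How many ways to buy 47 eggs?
C(47+4-1, 4-1) = C(50, 3) = 19600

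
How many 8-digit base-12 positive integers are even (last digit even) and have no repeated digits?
Last∈{0,2,4,6,8,10}. Last=0: 1663200. Last nonzero: 5×10×P(10,6) = 7560000. Total = 9223200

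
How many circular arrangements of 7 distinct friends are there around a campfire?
Circular: fix one position, arrange the rest. (7-1)! = 720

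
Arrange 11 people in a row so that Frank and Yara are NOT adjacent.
Total - adjacent = 11! - (11-1)!×2 = 39916800 - 7257600 = 32659200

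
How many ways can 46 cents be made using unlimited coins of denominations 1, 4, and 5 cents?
Coefficient of x^46 in 1/(1-x^1) · 1/(1-x^4) · 1/(1-x^5). Case on j = number of 5-cent coins (j = 0..9); remainder r = 46 - 5j is made from {1,4} in ⌊r/4⌋+1 ways. r = 46, 41, 36, 31, 26, 21, 16, 11, 6, 1 → 12 + 11 + 10 + 8 + 7 + 6 + 5 + 3 + 2 + 1 = 65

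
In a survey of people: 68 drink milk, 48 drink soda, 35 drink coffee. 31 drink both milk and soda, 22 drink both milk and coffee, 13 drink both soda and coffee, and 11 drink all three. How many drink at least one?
|A∪B∪C| = 68+48+35-31-22-13+11 = 96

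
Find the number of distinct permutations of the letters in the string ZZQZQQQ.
7! / (4! × 3!) = 35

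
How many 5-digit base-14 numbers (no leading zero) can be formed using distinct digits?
First digit: 13 choices (nonzero). Then descending: 13 × 13 × 12 × 11 × 10 = 223080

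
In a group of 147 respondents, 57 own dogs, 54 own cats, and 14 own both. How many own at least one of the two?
|A∪B| = |A| + |B| - |A∩B| = 57 + 54 - 14 = 97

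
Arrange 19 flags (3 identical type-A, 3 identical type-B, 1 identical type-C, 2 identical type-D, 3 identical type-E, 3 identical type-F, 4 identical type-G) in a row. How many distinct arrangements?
19! / (3! × 3! × 1! × 2! × 3! × 3! × 4!) = 1955457504000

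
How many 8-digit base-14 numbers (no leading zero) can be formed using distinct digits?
First digit: 13 choices (nonzero). Then descending: 13 × 13 × 12 × 11 × 10 × 9 × 8 × 7 = 112432320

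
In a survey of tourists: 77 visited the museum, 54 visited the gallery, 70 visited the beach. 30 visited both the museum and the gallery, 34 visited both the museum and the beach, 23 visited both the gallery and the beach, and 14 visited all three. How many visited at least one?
|A∪B∪C| = 77+54+70-30-34-23+14 = 128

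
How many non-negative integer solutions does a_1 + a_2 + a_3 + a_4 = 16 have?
C(16+4-1, 4-1) = C(19, 3) = 969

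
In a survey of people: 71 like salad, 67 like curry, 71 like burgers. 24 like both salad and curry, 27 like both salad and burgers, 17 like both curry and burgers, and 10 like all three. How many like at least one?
|A∪B∪C| = 71+67+71-24-27-17+10 = 151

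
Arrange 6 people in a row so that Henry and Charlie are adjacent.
Treat as block: (6-1)! × 2! = 120 × 2 = 240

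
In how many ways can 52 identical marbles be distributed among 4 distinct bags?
C(52+4-1, 4-1) = C(55, 3) = 26235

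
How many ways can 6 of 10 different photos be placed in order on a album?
P(10,6) = 10!/(10-6)! = 151200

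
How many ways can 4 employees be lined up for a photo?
4! = 24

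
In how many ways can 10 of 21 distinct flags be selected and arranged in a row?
P(21,10) = 21!/(21-10)! = 1279935820800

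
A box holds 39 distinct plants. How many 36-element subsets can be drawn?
C(39,36) = 39!/(36!×3!) = 9139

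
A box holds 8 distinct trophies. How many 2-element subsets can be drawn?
C(8,2) = 8!/(2!×6!) = 28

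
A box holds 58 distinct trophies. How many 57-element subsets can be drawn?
C(58,57) = 58!/(57!×1!) = 58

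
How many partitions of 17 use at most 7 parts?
By conjugation, equals partitions of 17 into parts ≤ 7. Let r_j(i) = number of partitions of i into parts ≤ j, for i = 0..17. r_1(i) = 1 for all i; r_j(i) = r_{j-1}(i) + r_j(i-j). Rows j = 2..7: ≤2: 1 1 2 2 3 3 4 4 5 5 6 6 7 7 8 8 9 9; ≤3: 1 1 2 3 4 5 7 8 10 12 14 16 19 21 24 27 30 33; ≤4: 1 1 2 3 5 6 9 11 15 18 23 27 34 39 47 54 64 72; ≤5: 1 1 2 3 5 7 10 13 18 23 30 37 47 57 70 84 101 119; ≤6: 1 1 2 3 5 7 11 14 20 26 35 44 58 71 90 110 136 163; ≤7: 1 1 2 3 5 7 11 15 21 28 38 49 65 82 105 131 164 201. r_7(17) = 201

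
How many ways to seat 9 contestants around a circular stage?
Circular: fix one position, arrange the rest. (9-1)! = 40320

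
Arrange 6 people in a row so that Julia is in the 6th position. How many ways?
Fix one position: (6-1)! = 120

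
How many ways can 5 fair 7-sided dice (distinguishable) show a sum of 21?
Coefficient of x^21 in (x + x² + ... + x^7)^5. By inclusion-exclusion on dice exceeding 7: Σ_j (-1)^j C(5,j)·C(21-1-7j, 4) = C(5,0)·C(20,4) - C(5,1)·C(13,4) + C(5,2)·C(6,4) = 1·4845 - 5·715 + 10·15 = 1420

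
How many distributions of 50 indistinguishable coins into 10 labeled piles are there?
C(50+10-1, 10-1) = C(59, 9) = 12565671261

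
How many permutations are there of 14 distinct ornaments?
14! = 87178291200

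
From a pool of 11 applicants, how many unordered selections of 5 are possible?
C(11,5) = 11!/(5!×6!) = 462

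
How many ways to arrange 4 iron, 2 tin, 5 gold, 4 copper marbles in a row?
15! / (4! × 2! × 5! × 4!) = 9459450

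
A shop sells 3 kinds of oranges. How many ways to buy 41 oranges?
C(41+3-1, 3-1) = C(43, 2) = 903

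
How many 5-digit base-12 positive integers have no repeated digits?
First digit: 11 choices (nonzero). Then descending: 11 × 11 × 10 × 9 × 8 = 87120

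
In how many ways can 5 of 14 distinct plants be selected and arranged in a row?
P(14,5) = 14!/(14-5)! = 240240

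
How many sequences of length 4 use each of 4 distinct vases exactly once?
4! = 24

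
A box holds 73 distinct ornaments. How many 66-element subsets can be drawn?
C(73,66) = 73!/(66!×7!) = 1629348612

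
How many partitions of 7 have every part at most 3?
Let r_j(i) = number of partitions of i into parts ≤ j, for i = 0..7. r_1(i) = 1 for all i; r_j(i) = r_{j-1}(i) + r_j(i-j). Rows j = 2..3: ≤2: 1 1 2 2 3 3 4 4; ≤3: 1 1 2 3 4 5 7 8. r_3(7) = 8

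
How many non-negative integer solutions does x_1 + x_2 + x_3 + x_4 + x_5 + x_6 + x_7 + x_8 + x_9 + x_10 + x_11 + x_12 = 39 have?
C(39+12-1, 12-1) = C(50, 11) = 37353738800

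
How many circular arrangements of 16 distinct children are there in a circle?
Circular: fix one position, arrange the rest. (16-1)! = 1307674368000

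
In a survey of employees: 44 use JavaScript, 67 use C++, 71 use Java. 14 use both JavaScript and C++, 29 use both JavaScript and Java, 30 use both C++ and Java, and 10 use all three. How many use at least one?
|A∪B∪C| = 44+67+71-14-29-30+10 = 119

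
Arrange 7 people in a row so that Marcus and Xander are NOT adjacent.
Total - adjacent = 7! - (7-1)!×2 = 5040 - 1440 = 3600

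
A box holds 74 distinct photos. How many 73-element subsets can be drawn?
C(74,73) = 74!/(73!×1!) = 74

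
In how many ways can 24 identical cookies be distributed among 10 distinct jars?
C(24+10-1, 10-1) = C(33, 9) = 38567100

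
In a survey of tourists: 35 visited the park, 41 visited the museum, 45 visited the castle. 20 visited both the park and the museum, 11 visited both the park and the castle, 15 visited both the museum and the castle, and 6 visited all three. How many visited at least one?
|A∪B∪C| = 35+41+45-20-11-15+6 = 81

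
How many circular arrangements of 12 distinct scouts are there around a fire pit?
Circular: fix one position, arrange the rest. (12-1)! = 39916800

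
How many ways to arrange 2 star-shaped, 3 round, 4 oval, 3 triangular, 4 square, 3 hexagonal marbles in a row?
19! / (2! × 3! × 4! × 3! × 4! × 3!) = 488864376000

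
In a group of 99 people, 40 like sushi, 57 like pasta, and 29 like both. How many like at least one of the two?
|A∪B| = |A| + |B| - |A∩B| = 40 + 57 - 29 = 68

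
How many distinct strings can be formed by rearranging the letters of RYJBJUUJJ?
9! / (1! × 4! × 2! × 1! × 1!) = 7560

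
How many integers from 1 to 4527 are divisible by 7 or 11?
⌊4527/7⌋ + ⌊4527/11⌋ - ⌊4527/77⌋ = 646 + 411 - 58 = 999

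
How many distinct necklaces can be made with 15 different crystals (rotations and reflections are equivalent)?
(15-1)!/2 = 87178291200/2 = 43589145600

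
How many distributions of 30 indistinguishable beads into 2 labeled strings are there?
C(30+2-1, 2-1) = C(31, 1) = 31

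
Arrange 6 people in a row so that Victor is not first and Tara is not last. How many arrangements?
By inclusion-exclusion: 6! - 2×(6-1)! + (6-2)! = 720 - 240 + 24 = 504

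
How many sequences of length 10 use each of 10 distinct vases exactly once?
10! = 3628800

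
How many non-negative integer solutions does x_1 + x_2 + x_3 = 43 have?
C(43+3-1, 3-1) = C(45, 2) = 990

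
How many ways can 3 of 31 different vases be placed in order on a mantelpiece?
P(31,3) = 31!/(31-3)! = 26970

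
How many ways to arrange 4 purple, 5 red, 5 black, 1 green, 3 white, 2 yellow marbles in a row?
20! / (4! × 5! × 5! × 1! × 3! × 2!) = 586637251200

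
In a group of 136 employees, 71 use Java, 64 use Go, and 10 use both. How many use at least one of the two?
|A∪B| = |A| + |B| - |A∩B| = 71 + 64 - 10 = 125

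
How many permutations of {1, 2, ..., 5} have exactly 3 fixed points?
Choose the 3 fixed points C(5,3) = 10, derange the rest: !2 = Σ_{j=0}^{2} (-1)^j·2!/j! = 2 - 2 + 1 = 1. Product = 10 × 1 = 10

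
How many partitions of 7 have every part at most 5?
Let r_j(i) = number of partitions of i into parts ≤ j, for i = 0..7. r_1(i) = 1 for all i; r_j(i) = r_{j-1}(i) + r_j(i-j). Rows j = 2..5: ≤2: 1 1 2 2 3 3 4 4; ≤3: 1 1 2 3 4 5 7 8; ≤4: 1 1 2 3 5 6 9 11; ≤5: 1 1 2 3 5 7 10 13. r_5(7) = 13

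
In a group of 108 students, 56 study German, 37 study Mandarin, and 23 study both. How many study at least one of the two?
|A∪B| = |A| + |B| - |A∩B| = 56 + 37 - 23 = 70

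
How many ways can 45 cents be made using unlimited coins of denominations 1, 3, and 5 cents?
Coefficient of x^45 in 1/(1-x^1) · 1/(1-x^3) · 1/(1-x^5). Case on j = number of 5-cent coins (j = 0..9); remainder r = 45 - 5j is made from {1,3} in ⌊r/3⌋+1 ways. r = 45, 40, 35, 30, 25, 20, 15, 10, 5, 0 → 16 + 14 + 12 + 11 + 9 + 7 + 6 + 4 + 2 + 1 = 82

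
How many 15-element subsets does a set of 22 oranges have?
C(22,15) = 22!/(15!×7!) = 170544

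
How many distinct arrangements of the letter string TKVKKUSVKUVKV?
13! / (5! × 1! × 2! × 1! × 4!) = 1081080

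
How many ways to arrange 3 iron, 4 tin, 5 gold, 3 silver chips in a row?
15! / (3! × 4! × 5! × 3!) = 12612600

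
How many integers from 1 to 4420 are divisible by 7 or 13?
⌊4420/7⌋ + ⌊4420/13⌋ - ⌊4420/91⌋ = 631 + 340 - 48 = 923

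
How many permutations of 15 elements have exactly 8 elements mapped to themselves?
Choose the 8 fixed points C(15,8) = 6435, derange the rest: !7 = Σ_{j=0}^{7} (-1)^j·7!/j! = 5040 - 5040 + 2520 - 840 + 210 - 42 + 7 - 1 = 1854. Product = 6435 × 1854 = 11930490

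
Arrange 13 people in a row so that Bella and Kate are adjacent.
Treat as block: (13-1)! × 2! = 479001600 × 2 = 958003200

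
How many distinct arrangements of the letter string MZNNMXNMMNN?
11! / (1! × 5! × 1! × 4!) = 13860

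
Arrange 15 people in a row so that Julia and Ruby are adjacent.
Treat as block: (15-1)! × 2! = 87178291200 × 2 = 174356582400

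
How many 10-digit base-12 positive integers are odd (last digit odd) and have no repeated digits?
Last∈{1,3,5,7,9,11}. Last=0: 0. Last nonzero: 6×10×P(10,8) = 108864000. Total = 108864000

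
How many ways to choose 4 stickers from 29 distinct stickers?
C(29,4) = 29!/(4!×25!) = 23751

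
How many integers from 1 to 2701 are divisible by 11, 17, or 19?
⌊2701/11⌋+⌊2701/17⌋+⌊2701/19⌋ - ⌊2701/187⌋-⌊2701/209⌋-⌊2701/323⌋ + ⌊2701/3553⌋ = 245+158+142 - 14-12-8 + 0 = 511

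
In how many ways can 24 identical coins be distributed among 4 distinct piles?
C(24+4-1, 4-1) = C(27, 3) = 2925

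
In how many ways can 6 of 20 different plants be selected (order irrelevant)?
C(20,6) = 20!/(6!×14!) = 38760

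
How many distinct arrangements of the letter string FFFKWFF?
7! / (1! × 1! × 5!) = 42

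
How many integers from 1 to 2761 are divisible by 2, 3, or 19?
⌊2761/2⌋+⌊2761/3⌋+⌊2761/19⌋ - ⌊2761/6⌋-⌊2761/38⌋-⌊2761/57⌋ + ⌊2761/114⌋ = 1380+920+145 - 460-72-48 + 24 = 1889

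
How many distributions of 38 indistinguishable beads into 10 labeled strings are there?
C(38+10-1, 10-1) = C(47, 9) = 1362649145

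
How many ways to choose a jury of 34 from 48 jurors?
C(48,34) = 48!/(34!×14!) = 482320623240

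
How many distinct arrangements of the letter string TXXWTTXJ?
8! / (1! × 1! × 3! × 3!) = 1120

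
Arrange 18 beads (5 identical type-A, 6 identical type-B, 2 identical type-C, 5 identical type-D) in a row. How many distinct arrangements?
18! / (5! × 6! × 2! × 5!) = 308756448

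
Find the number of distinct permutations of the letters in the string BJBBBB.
6! / (1! × 5!) = 6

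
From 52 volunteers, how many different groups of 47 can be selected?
C(52,47) = 52!/(47!×5!) = 2598960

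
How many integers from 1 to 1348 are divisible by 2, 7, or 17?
⌊1348/2⌋+⌊1348/7⌋+⌊1348/17⌋ - ⌊1348/14⌋-⌊1348/34⌋-⌊1348/119⌋ + ⌊1348/238⌋ = 674+192+79 - 96-39-11 + 5 = 804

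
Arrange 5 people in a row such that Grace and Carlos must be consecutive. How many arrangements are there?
Treat the 2 as one block: (5-2+1)! × 2! = 24 × 2 = 48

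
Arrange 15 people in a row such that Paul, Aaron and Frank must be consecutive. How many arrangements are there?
Treat the 3 as one block: (15-3+1)! × 3! = 6227020800 × 6 = 37362124800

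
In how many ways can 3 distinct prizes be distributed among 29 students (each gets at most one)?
P(29,3) = 29!/(29-3)! = 21924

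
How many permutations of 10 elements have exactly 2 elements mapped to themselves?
Choose the 2 fixed points C(10,2) = 45, derange the rest: !8 = Σ_{j=0}^{8} (-1)^j·8!/j! = 40320 - 40320 + 20160 - 6720 + 1680 - 336 + 56 - 8 + 1 = 14833. Product = 45 × 14833 = 667485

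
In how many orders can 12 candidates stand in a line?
12! = 479001600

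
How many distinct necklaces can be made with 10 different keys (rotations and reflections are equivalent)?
(10-1)!/2 = 362880/2 = 181440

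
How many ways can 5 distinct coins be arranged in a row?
5! = 120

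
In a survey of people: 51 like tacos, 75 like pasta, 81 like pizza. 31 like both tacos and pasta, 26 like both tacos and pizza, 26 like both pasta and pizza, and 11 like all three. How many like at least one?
|A∪B∪C| = 51+75+81-31-26-26+11 = 135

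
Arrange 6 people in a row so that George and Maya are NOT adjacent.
Total - adjacent = 6! - (6-1)!×2 = 720 - 240 = 480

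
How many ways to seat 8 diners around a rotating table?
Circular: fix one position, arrange the rest. (8-1)! = 5040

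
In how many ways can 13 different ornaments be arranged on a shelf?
13! = 6227020800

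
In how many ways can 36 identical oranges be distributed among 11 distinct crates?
C(36+11-1, 11-1) = C(46, 10) = 4076350421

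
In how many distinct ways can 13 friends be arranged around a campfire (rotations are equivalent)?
Circular: fix one position, arrange the rest. (13-1)! = 479001600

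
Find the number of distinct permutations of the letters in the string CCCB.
4! / (3! × 1!) = 4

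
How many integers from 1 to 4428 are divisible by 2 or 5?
⌊4428/2⌋ + ⌊4428/5⌋ - ⌊4428/10⌋ = 2214 + 885 - 442 = 2657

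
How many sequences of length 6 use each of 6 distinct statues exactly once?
6! = 720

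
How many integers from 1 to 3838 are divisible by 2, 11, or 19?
⌊3838/2⌋+⌊3838/11⌋+⌊3838/19⌋ - ⌊3838/22⌋-⌊3838/38⌋-⌊3838/209⌋ + ⌊3838/418⌋ = 1919+348+202 - 174-101-18 + 9 = 2185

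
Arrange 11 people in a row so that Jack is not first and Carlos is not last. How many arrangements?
By inclusion-exclusion: 11! - 2×(11-1)! + (11-2)! = 39916800 - 7257600 + 362880 = 33022080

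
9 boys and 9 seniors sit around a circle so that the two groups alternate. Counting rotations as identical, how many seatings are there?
Fix one of the boys: (9-1)! ways for the remaining boys, × 9! ways for the seniors = 40320 × 362880 = 14631321600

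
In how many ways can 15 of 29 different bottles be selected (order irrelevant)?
C(29,15) = 29!/(15!×14!) = 77558760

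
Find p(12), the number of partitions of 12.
Pentagonal recurrence p(n) = p(n-1) + p(n-2) - p(n-5) - p(n-7) + p(n-12) + p(n-15) - ... gives p(0..11) = 1, 1, 2, 3, 5, 7, 11, 15, 22, 30, 42, 56. p(12) = p(11) + p(10) - p(7) - p(5) + p(0) = 56 + 42 - 15 - 7 + 1 = 77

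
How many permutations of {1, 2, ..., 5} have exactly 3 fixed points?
Choose the 3 fixed points C(5,3) = 10, derange the rest: !2 = Σ_{j=0}^{2} (-1)^j·2!/j! = 2 - 2 + 1 = 1. Product = 10 × 1 = 10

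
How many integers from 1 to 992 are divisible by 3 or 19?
⌊992/3⌋ + ⌊992/19⌋ - ⌊992/57⌋ = 330 + 52 - 17 = 365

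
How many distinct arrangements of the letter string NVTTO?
5! / (1! × 2! × 1! × 1!) = 60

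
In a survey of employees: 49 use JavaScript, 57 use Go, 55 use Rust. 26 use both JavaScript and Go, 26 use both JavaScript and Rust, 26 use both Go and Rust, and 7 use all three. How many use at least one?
|A∪B∪C| = 49+57+55-26-26-26+7 = 90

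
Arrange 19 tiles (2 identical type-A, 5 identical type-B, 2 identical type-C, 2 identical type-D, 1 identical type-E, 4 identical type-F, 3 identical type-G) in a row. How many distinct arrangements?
19! / (2! × 5! × 2! × 2! × 1! × 4! × 3!) = 879955876800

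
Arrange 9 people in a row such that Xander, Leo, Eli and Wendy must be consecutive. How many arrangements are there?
Treat the 4 as one block: (9-4+1)! × 4! = 720 × 24 = 17280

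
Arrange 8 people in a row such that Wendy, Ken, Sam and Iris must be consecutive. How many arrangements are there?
Treat the 4 as one block: (8-4+1)! × 4! = 120 × 24 = 2880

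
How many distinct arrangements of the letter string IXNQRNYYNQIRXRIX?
16! / (2! × 3! × 3! × 3! × 3! × 2!) = 4036032000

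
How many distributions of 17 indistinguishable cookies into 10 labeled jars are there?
C(17+10-1, 10-1) = C(26, 9) = 3124550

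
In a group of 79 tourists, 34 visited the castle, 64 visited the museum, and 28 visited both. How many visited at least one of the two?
|A∪B| = |A| + |B| - |A∩B| = 34 + 64 - 28 = 70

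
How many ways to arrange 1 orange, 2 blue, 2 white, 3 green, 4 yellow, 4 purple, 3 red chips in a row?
19! / (1! × 2! × 2! × 3! × 4! × 4! × 3!) = 1466593128000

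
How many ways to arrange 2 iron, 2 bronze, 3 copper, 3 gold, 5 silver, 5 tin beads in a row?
20! / (2! × 2! × 3! × 3! × 5! × 5!) = 1173274502400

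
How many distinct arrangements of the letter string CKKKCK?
6! / (2! × 4!) = 15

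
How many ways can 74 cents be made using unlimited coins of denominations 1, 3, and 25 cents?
Coefficient of x^74 in 1/(1-x^1) · 1/(1-x^3) · 1/(1-x^25). Case on j = number of 25-cent coins (j = 0..2); remainder r = 74 - 25j is made from {1,3} in ⌊r/3⌋+1 ways. r = 74, 49, 24 → 25 + 17 + 9 = 51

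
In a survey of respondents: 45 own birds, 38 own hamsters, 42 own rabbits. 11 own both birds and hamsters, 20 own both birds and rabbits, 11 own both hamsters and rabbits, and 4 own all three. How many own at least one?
|A∪B∪C| = 45+38+42-11-20-11+4 = 87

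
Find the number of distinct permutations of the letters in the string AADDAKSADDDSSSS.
15! / (5! × 4! × 5! × 1!) = 3783780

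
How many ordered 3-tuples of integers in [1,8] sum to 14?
Coefficient of x^14 in (x + x² + ... + x^8)^3. By inclusion-exclusion on dice exceeding 8: Σ_j (-1)^j C(3,j)·C(14-1-8j, 2) = C(3,0)·C(13,2) - C(3,1)·C(5,2) = 1·78 - 3·10 = 48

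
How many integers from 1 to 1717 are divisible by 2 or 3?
⌊1717/2⌋ + ⌊1717/3⌋ - ⌊1717/6⌋ = 858 + 572 - 286 = 1144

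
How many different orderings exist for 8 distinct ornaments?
8! = 40320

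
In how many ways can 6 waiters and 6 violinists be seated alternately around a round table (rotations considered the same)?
Fix one of the waiters: (6-1)! ways for the remaining waiters, × 6! ways for the violinists = 120 × 720 = 86400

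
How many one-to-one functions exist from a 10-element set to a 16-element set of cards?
P(16,10) = 16!/(16-10)! = 29059430400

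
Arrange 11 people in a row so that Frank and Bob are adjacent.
Treat as block: (11-1)! × 2! = 3628800 × 2 = 7257600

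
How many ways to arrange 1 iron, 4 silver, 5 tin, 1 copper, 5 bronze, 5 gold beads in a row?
21! / (1! × 4! × 5! × 1! × 5! × 5!) = 1231938227520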